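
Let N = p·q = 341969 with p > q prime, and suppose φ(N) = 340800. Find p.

φ(n) = (p−1)(q−1) = n − (p+q) + 1, so p + q = 341969 − 340800 + 1 = 1170.
p and q are the roots of t² − 1170t + 341969 = 0.
Discriminant: 1170² − 4·341969 = 1368900 − 1367876 = 1024; √1024 = 32.
q = (1170 − 32)/2 = 569, p = (1170 + 32)/2 = 601.
Check: 569 · 601 = 341969.

601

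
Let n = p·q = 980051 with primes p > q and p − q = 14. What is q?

Since p = q + 14, we have 980051 = q(q + 14), so q² + 14q − 980051 = 0.
Discriminant: 14² + 4·980051 = 196 + 3920204 = 3920400; √3920400 = 1980.
q = (−14 + 1980)/2 = 983, and p = q + 14 = 997.
Check: 983 · 997 = 980051.

983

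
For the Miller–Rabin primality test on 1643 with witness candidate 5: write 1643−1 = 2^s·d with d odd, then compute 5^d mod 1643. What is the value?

273

1643 − 1 = 1642 = 2^1 · 821, so d = 821.
5^1 ≡ 5 (mod 1643)
5^2 ≡ 5^2 = 25 ≡ 25 (mod 1643)
5^4 ≡ 25^2 = 625 ≡ 625 (mod 1643)
5^8 ≡ 625^2 = 390625 ≡ 1234 (mod 1643)
5^16 ≡ 1234^2 = 1522756 ≡ 1338 (mod 1643)
5^32 ≡ 1338^2 = 1790244 ≡ 1017 (mod 1643)
5^64 ≡ 1017^2 = 1034289 ≡ 842 (mod 1643)
5^128 ≡ 842^2 = 708964 ≡ 831 (mod 1643)
5^256 ≡ 831^2 = 690561 ≡ 501 (mod 1643)
5^512 ≡ 501^2 = 251001 ≡ 1265 (mod 1643)
821 = 512 + 256 + 32 + 16 + 4 + 1 in binary powers of 2.
So 5^821 ≡ 1265 · 501 · 1017 · 1338 · 625 · 5 ≡ 273 (mod 1643).
Squaring chain: 273; never reaches −1, so base 5 is a Miller–Rabin witness that 1643 is composite.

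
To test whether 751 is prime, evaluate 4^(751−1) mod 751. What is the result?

4^1 ≡ 4 (mod 751)
4^2 ≡ 4^2 = 16 ≡ 16 (mod 751)
4^4 ≡ 16^2 = 256 ≡ 256 (mod 751)
4^8 ≡ 256^2 = 65536 ≡ 199 (mod 751)
4^16 ≡ 199^2 = 39601 ≡ 549 (mod 751)
4^32 ≡ 549^2 = 301401 ≡ 250 (mod 751)
4^64 ≡ 250^2 = 62500 ≡ 167 (mod 751)
4^128 ≡ 167^2 = 27889 ≡ 102 (mod 751)
4^256 ≡ 102^2 = 10404 ≡ 641 (mod 751)
4^512 ≡ 641^2 = 410881 ≡ 84 (mod 751)
750 = 512 + 128 + 64 + 32 + 8 + 4 + 2 in binary powers of 2.
So 4^750 ≡ 84 · 102 · 167 · 250 · 199 · 256 · 16 ≡ 1 (mod 751).
Since the result is 1, base 4 gives no evidence that 751 is composite.

1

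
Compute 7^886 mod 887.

1

7^1 ≡ 7 (mod 887)
7^2 ≡ 7^2 = 49 ≡ 49 (mod 887)
7^4 ≡ 49^2 = 2401 ≡ 627 (mod 887)
7^8 ≡ 627^2 = 393129 ≡ 188 (mod 887)
7^16 ≡ 188^2 = 35344 ≡ 751 (mod 887)
7^32 ≡ 751^2 = 564001 ≡ 756 (mod 887)
7^64 ≡ 756^2 = 571536 ≡ 308 (mod 887)
7^128 ≡ 308^2 = 94864 ≡ 842 (mod 887)
7^256 ≡ 842^2 = 708964 ≡ 251 (mod 887)
7^512 ≡ 251^2 = 63001 ≡ 24 (mod 887)
886 = 512 + 256 + 64 + 32 + 16 + 4 + 2 in binary powers of 2.
So 7^886 ≡ 24 · 251 · 308 · 756 · 751 · 627 · 49 ≡ 1 (mod 887).
Since the result is 1, base 7 gives no evidence that 887 is composite.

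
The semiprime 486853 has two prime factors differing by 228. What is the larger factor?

821

Since p = q + 228, we have 486853 = q(q + 228), so q² + 228q − 486853 = 0.
Discriminant: 228² + 4·486853 = 51984 + 1947412 = 1999396; √1999396 = 1414.
q = (−228 + 1414)/2 = 593, and p = q + 228 = 821.
Check: 593 · 821 = 486853.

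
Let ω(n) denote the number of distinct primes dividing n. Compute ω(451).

2

451 = 11 · 41
451 = 11 · 41, which has 2 distinct prime factors.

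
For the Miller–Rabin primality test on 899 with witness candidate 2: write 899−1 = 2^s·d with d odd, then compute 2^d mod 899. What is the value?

899 − 1 = 898 = 2^1 · 449, so d = 449.
2^1 ≡ 2 (mod 899)
2^2 ≡ 2^2 = 4 ≡ 4 (mod 899)
2^4 ≡ 4^2 = 16 ≡ 16 (mod 899)
2^8 ≡ 16^2 = 256 ≡ 256 (mod 899)
2^16 ≡ 256^2 = 65536 ≡ 808 (mod 899)
2^32 ≡ 808^2 = 652864 ≡ 190 (mod 899)
2^64 ≡ 190^2 = 36100 ≡ 140 (mod 899)
2^128 ≡ 140^2 = 19600 ≡ 721 (mod 899)
2^256 ≡ 721^2 = 519841 ≡ 219 (mod 899)
449 = 256 + 128 + 64 + 1 in binary powers of 2.
So 2^449 ≡ 219 · 721 · 140 · 2 ≡ 698 (mod 899).
Squaring chain: 698; never reaches −1, so base 2 is a Miller–Rabin witness that 899 is composite.

698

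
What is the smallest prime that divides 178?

178 is even: 2 divides it.

2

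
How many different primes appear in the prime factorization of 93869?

3

93869 = 37 · 2537
2537 = 43 · 59
93869 = 37 · 43 · 59, which has 3 distinct prime factors.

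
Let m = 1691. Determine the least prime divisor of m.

1691 is odd.
Digit sum 17, not divisible by 3.
Ends in 1: not divisible by 5.
7: 1691 = 7·241 + 4
11: 1691 = 11·153 + 8
13: 1691 = 13·130 + 1
17: 1691 = 17·99 + 8
19: 1691 = 19·89

19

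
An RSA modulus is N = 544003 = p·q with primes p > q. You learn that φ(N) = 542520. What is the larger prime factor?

φ(n) = (p−1)(q−1) = n − (p+q) + 1, so p + q = 544003 − 542520 + 1 = 1484.
p and q are the roots of t² − 1484t + 544003 = 0.
Discriminant: 1484² − 4·544003 = 2202256 − 2176012 = 26244; √26244 = 162.
q = (1484 − 162)/2 = 661, p = (1484 + 162)/2 = 823.
Check: 661 · 823 = 544003.

823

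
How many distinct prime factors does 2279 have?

2279 = 43 · 53
2279 = 43 · 53, which has 2 distinct prime factors.

2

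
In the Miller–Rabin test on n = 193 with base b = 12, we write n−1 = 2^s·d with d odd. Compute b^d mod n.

193 − 1 = 192 = 2^6 · 3, so d = 3.
12^1 ≡ 12 (mod 193)
12^2 ≡ 12^2 = 144 ≡ 144 (mod 193)
3 = 2 + 1 in binary powers of 2.
So 12^3 ≡ 144 · 12 ≡ 184 (mod 193).
Squaring chain: 184 → 81 → 192 → 1 → 1 → 1; reaches −1, so base 12 does not prove 193 composite.

184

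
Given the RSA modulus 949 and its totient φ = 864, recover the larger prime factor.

φ(n) = (p−1)(q−1) = n − (p+q) + 1, so p + q = 949 − 864 + 1 = 86.
p and q are the roots of t² − 86t + 949 = 0.
Discriminant: 86² − 4·949 = 7396 − 3796 = 3600; √3600 = 60.
q = (86 − 60)/2 = 13, p = (86 + 60)/2 = 73.
Check: 13 · 73 = 949.

73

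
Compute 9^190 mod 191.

1

9^1 ≡ 9 (mod 191)
9^2 ≡ 9^2 = 81 ≡ 81 (mod 191)
9^4 ≡ 81^2 = 6561 ≡ 67 (mod 191)
9^8 ≡ 67^2 = 4489 ≡ 96 (mod 191)
9^16 ≡ 96^2 = 9216 ≡ 48 (mod 191)
9^32 ≡ 48^2 = 2304 ≡ 12 (mod 191)
9^64 ≡ 12^2 = 144 ≡ 144 (mod 191)
9^128 ≡ 144^2 = 20736 ≡ 108 (mod 191)
190 = 128 + 32 + 16 + 8 + 4 + 2 in binary powers of 2.
So 9^190 ≡ 108 · 12 · 48 · 96 · 67 · 81 ≡ 1 (mod 191).
Since the result is 1, base 9 gives no evidence that 191 is composite.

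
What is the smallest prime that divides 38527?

38527 is odd.
Digit sum 25, not divisible by 3.
Ends in 7: not divisible by 5.
7: 38527 = 7·5503 + 6
11: 38527 = 11·3502 + 5
13: 38527 = 13·2963 + 8
17: 38527 = 17·2266 + 5
19: 38527 = 19·2027 + 14
23: 38527 = 23·1675 + 2
29: 38527 = 29·1328 + 15
31: 38527 = 31·1242 + 25
37: 38527 = 37·1041 + 10
41: 38527 = 41·939 + 28
43: 38527 = 43·895 + 42
47: 38527 = 47·819 + 34
53: 38527 = 53·726 + 49
59: 38527 = 59·653

59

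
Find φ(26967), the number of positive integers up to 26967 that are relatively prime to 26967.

Factor: 26967 = 3 · 89 · 101.
φ(26967) = (3−1) · (89−1) · (101−1) = 2 · 88 · 100 = 17600.

17600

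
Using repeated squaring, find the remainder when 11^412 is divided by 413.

11^1 ≡ 11 (mod 413)
11^2 ≡ 11^2 = 121 ≡ 121 (mod 413)
11^4 ≡ 121^2 = 14641 ≡ 186 (mod 413)
11^8 ≡ 186^2 = 34596 ≡ 317 (mod 413)
11^16 ≡ 317^2 = 100489 ≡ 130 (mod 413)
11^32 ≡ 130^2 = 16900 ≡ 380 (mod 413)
11^64 ≡ 380^2 = 144400 ≡ 263 (mod 413)
11^128 ≡ 263^2 = 69169 ≡ 198 (mod 413)
11^256 ≡ 198^2 = 39204 ≡ 382 (mod 413)
412 = 256 + 128 + 16 + 8 + 4 in binary powers of 2.
So 11^412 ≡ 382 · 198 · 130 · 317 · 186 ≡ 263 (mod 413).
Since 263 ≠ 1, base 11 is a Fermat witness: 413 is composite.

263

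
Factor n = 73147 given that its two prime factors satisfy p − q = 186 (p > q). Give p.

Since p = q + 186, we have 73147 = q(q + 186), so q² + 186q − 73147 = 0.
Discriminant: 186² + 4·73147 = 34596 + 292588 = 327184; √327184 = 572.
q = (−186 + 572)/2 = 193, and p = q + 186 = 379.
Check: 193 · 379 = 73147.

379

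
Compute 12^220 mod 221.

12^1 ≡ 12 (mod 221)
12^2 ≡ 12^2 = 144 ≡ 144 (mod 221)
12^4 ≡ 144^2 = 20736 ≡ 183 (mod 221)
12^8 ≡ 183^2 = 33489 ≡ 118 (mod 221)
12^16 ≡ 118^2 = 13924 ≡ 1 (mod 221)
12^32 ≡ 1^2 = 1 ≡ 1 (mod 221)
12^64 ≡ 1^2 = 1 ≡ 1 (mod 221)
12^128 ≡ 1^2 = 1 ≡ 1 (mod 221)
220 = 128 + 64 + 16 + 8 + 4 in binary powers of 2.
So 12^220 ≡ 1 · 1 · 1 · 118 · 183 ≡ 157 (mod 221).
Since 157 ≠ 1, base 12 is a Fermat witness: 221 is composite.

157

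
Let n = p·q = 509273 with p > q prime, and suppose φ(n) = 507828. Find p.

φ(n) = (p−1)(q−1) = n − (p+q) + 1, so p + q = 509273 − 507828 + 1 = 1446.
p and q are the roots of t² − 1446t + 509273 = 0.
Discriminant: 1446² − 4·509273 = 2090916 − 2037092 = 53824; √53824 = 232.
q = (1446 − 232)/2 = 607, p = (1446 + 232)/2 = 839.
Check: 607 · 839 = 509273.

839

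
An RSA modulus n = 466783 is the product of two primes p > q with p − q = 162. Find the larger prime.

Since p = q + 162, we have 466783 = q(q + 162), so q² + 162q − 466783 = 0.
Discriminant: 162² + 4·466783 = 26244 + 1867132 = 1893376; √1893376 = 1376.
q = (−162 + 1376)/2 = 607, and p = q + 162 = 769.
Check: 607 · 769 = 466783.

769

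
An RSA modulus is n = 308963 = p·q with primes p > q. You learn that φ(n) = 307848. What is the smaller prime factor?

φ(n) = (p−1)(q−1) = n − (p+q) + 1, so p + q = 308963 − 307848 + 1 = 1116.
p and q are the roots of t² − 1116t + 308963 = 0.
Discriminant: 1116² − 4·308963 = 1245456 − 1235852 = 9604; √9604 = 98.
q = (1116 − 98)/2 = 509, p = (1116 + 98)/2 = 607.
Check: 509 · 607 = 308963.

509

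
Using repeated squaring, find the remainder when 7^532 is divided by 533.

7^1 ≡ 7 (mod 533)
7^2 ≡ 7^2 = 49 ≡ 49 (mod 533)
7^4 ≡ 49^2 = 2401 ≡ 269 (mod 533)
7^8 ≡ 269^2 = 72361 ≡ 406 (mod 533)
7^16 ≡ 406^2 = 164836 ≡ 139 (mod 533)
7^32 ≡ 139^2 = 19321 ≡ 133 (mod 533)
7^64 ≡ 133^2 = 17689 ≡ 100 (mod 533)
7^128 ≡ 100^2 = 10000 ≡ 406 (mod 533)
7^256 ≡ 406^2 = 164836 ≡ 139 (mod 533)
7^512 ≡ 139^2 = 19321 ≡ 133 (mod 533)
532 = 512 + 16 + 4 in binary powers of 2.
So 7^532 ≡ 133 · 139 · 269 ≡ 113 (mod 533).
Since 113 ≠ 1, base 7 is a Fermat witness: 533 is composite.

113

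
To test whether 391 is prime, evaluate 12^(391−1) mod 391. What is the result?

12^1 ≡ 12 (mod 391)
12^2 ≡ 12^2 = 144 ≡ 144 (mod 391)
12^4 ≡ 144^2 = 20736 ≡ 13 (mod 391)
12^8 ≡ 13^2 = 169 ≡ 169 (mod 391)
12^16 ≡ 169^2 = 28561 ≡ 18 (mod 391)
12^32 ≡ 18^2 = 324 ≡ 324 (mod 391)
12^64 ≡ 324^2 = 104976 ≡ 188 (mod 391)
12^128 ≡ 188^2 = 35344 ≡ 154 (mod 391)
12^256 ≡ 154^2 = 23716 ≡ 256 (mod 391)
390 = 256 + 128 + 4 + 2 in binary powers of 2.
So 12^390 ≡ 256 · 154 · 13 · 144 ≡ 87 (mod 391).
Since 87 ≠ 1, base 12 is a Fermat witness: 391 is composite.

87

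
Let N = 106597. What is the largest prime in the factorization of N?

106597 = 37 · 2881
2881 = 43 · 67
67 is prime.
So 106597 = 37 · 43 · 67; the largest prime factor is 67.

67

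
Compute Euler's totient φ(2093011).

2041800

Factor: 2093011 = 83 · 151 · 167.
φ(2093011) = (83−1) · (151−1) · (167−1) = 82 · 150 · 166 = 2041800.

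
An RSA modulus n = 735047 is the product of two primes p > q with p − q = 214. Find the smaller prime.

Since p = q + 214, we have 735047 = q(q + 214), so q² + 214q − 735047 = 0.
Discriminant: 214² + 4·735047 = 45796 + 2940188 = 2985984; √2985984 = 1728.
q = (−214 + 1728)/2 = 757, and p = q + 214 = 971.
Check: 757 · 971 = 735047.

757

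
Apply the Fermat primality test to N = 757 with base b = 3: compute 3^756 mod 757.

3^1 ≡ 3 (mod 757)
3^2 ≡ 3^2 = 9 ≡ 9 (mod 757)
3^4 ≡ 9^2 = 81 ≡ 81 (mod 757)
3^8 ≡ 81^2 = 6561 ≡ 505 (mod 757)
3^16 ≡ 505^2 = 255025 ≡ 673 (mod 757)
3^32 ≡ 673^2 = 452929 ≡ 243 (mod 757)
3^64 ≡ 243^2 = 59049 ≡ 3 (mod 757)
3^128 ≡ 3^2 = 9 ≡ 9 (mod 757)
3^256 ≡ 9^2 = 81 ≡ 81 (mod 757)
3^512 ≡ 81^2 = 6561 ≡ 505 (mod 757)
756 = 512 + 128 + 64 + 32 + 16 + 4 in binary powers of 2.
So 3^756 ≡ 505 · 9 · 3 · 243 · 673 · 81 ≡ 1 (mod 757).
Since the result is 1, base 3 gives no evidence that 757 is composite.

1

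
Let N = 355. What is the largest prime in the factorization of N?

355 = 5 · 71
71 is prime.
So 355 = 5 · 71; the largest prime factor is 71.

71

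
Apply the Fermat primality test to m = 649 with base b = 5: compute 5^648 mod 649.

4

5^1 ≡ 5 (mod 649)
5^2 ≡ 5^2 = 25 ≡ 25 (mod 649)
5^4 ≡ 25^2 = 625 ≡ 625 (mod 649)
5^8 ≡ 625^2 = 390625 ≡ 576 (mod 649)
5^16 ≡ 576^2 = 331776 ≡ 137 (mod 649)
5^32 ≡ 137^2 = 18769 ≡ 597 (mod 649)
5^64 ≡ 597^2 = 356409 ≡ 108 (mod 649)
5^128 ≡ 108^2 = 11664 ≡ 631 (mod 649)
5^256 ≡ 631^2 = 398161 ≡ 324 (mod 649)
5^512 ≡ 324^2 = 104976 ≡ 487 (mod 649)
648 = 512 + 128 + 8 in binary powers of 2.
So 5^648 ≡ 487 · 631 · 576 ≡ 4 (mod 649).
Since 4 ≠ 1, base 5 is a Fermat witness: 649 is composite.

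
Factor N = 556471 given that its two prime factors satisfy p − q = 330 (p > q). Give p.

929

Since p = q + 330, we have 556471 = q(q + 330), so q² + 330q − 556471 = 0.
Discriminant: 330² + 4·556471 = 108900 + 2225884 = 2334784; √2334784 = 1528.
q = (−330 + 1528)/2 = 599, and p = q + 330 = 929.
Check: 599 · 929 = 556471.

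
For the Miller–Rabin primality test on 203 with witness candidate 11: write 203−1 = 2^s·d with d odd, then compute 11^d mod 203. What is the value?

203 − 1 = 202 = 2^1 · 101, so d = 101.
11^1 ≡ 11 (mod 203)
11^2 ≡ 11^2 = 121 ≡ 121 (mod 203)
11^4 ≡ 121^2 = 14641 ≡ 25 (mod 203)
11^8 ≡ 25^2 = 625 ≡ 16 (mod 203)
11^16 ≡ 16^2 = 256 ≡ 53 (mod 203)
11^32 ≡ 53^2 = 2809 ≡ 170 (mod 203)
11^64 ≡ 170^2 = 28900 ≡ 74 (mod 203)
101 = 64 + 32 + 4 + 1 in binary powers of 2.
So 11^101 ≡ 74 · 170 · 25 · 11 ≡ 177 (mod 203).
Squaring chain: 177; never reaches −1, so base 11 is a Miller–Rabin witness that 203 is composite.

177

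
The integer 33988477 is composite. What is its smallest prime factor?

89

33988477 is odd.
Digit sum 49, not divisible by 3.
Ends in 7: not divisible by 5.
7: 33988477 = 7·4855496 + 5
11: 33988477 = 11·3089861 + 6
13: 33988477 = 13·2614498 + 3
17: 33988477 = 17·1999322 + 3
19: 33988477 = 19·1788867 + 4
23: 33988477 = 23·1477759 + 20
29: 33988477 = 29·1172016 + 13
31: 33988477 = 31·1096402 + 15
37: 33988477 = 37·918607 + 18
41: 33988477 = 41·828987 + 10
43: 33988477 = 43·790429 + 30
47: 33988477 = 47·723159 + 4
53: 33988477 = 53·641292 + 1
59: 33988477 = 59·576075 + 52
61: 33988477 = 61·557188 + 9
67: 33988477 = 67·507290 + 47
71: 33988477 = 71·478710 + 67
73: 33988477 = 73·465595 + 42
79: 33988477 = 79·430233 + 70
83: 33988477 = 83·409499 + 60
89: 33988477 = 89·381893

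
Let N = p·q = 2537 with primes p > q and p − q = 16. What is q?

Since p = q + 16, we have 2537 = q(q + 16), so q² + 16q − 2537 = 0.
Discriminant: 16² + 4·2537 = 256 + 10148 = 10404; √10404 = 102.
q = (−16 + 102)/2 = 43, and p = q + 16 = 59.
Check: 43 · 59 = 2537.

43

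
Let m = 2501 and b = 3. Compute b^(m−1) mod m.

3^1 ≡ 3 (mod 2501)
3^2 ≡ 3^2 = 9 ≡ 9 (mod 2501)
3^4 ≡ 9^2 = 81 ≡ 81 (mod 2501)
3^8 ≡ 81^2 = 6561 ≡ 1559 (mod 2501)
3^16 ≡ 1559^2 = 2430481 ≡ 2010 (mod 2501)
3^32 ≡ 2010^2 = 4040100 ≡ 985 (mod 2501)
3^64 ≡ 985^2 = 970225 ≡ 2338 (mod 2501)
3^128 ≡ 2338^2 = 5466244 ≡ 1559 (mod 2501)
3^256 ≡ 1559^2 = 2430481 ≡ 2010 (mod 2501)
3^512 ≡ 2010^2 = 4040100 ≡ 985 (mod 2501)
3^1024 ≡ 985^2 = 970225 ≡ 2338 (mod 2501)
3^2048 ≡ 2338^2 = 5466244 ≡ 1559 (mod 2501)
2500 = 2048 + 256 + 128 + 64 + 4 in binary powers of 2.
So 3^2500 ≡ 1559 · 2010 · 1559 · 2338 · 81 ≡ 245 (mod 2501).
Since 245 ≠ 1, base 3 is a Fermat witness: 2501 is composite.

245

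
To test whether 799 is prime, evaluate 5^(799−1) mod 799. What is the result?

5^1 ≡ 5 (mod 799)
5^2 ≡ 5^2 = 25 ≡ 25 (mod 799)
5^4 ≡ 25^2 = 625 ≡ 625 (mod 799)
5^8 ≡ 625^2 = 390625 ≡ 713 (mod 799)
5^16 ≡ 713^2 = 508369 ≡ 205 (mod 799)
5^32 ≡ 205^2 = 42025 ≡ 477 (mod 799)
5^64 ≡ 477^2 = 227529 ≡ 613 (mod 799)
5^128 ≡ 613^2 = 375769 ≡ 239 (mod 799)
5^256 ≡ 239^2 = 57121 ≡ 392 (mod 799)
5^512 ≡ 392^2 = 153664 ≡ 256 (mod 799)
798 = 512 + 256 + 16 + 8 + 4 + 2 in binary powers of 2.
So 5^798 ≡ 256 · 392 · 205 · 713 · 625 · 25 ≡ 440 (mod 799).
Since 440 ≠ 1, base 5 is a Fermat witness: 799 is composite.

440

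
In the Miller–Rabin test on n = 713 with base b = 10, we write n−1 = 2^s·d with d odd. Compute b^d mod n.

493

713 − 1 = 712 = 2^3 · 89, so d = 89.
10^1 ≡ 10 (mod 713)
10^2 ≡ 10^2 = 100 ≡ 100 (mod 713)
10^4 ≡ 100^2 = 10000 ≡ 18 (mod 713)
10^8 ≡ 18^2 = 324 ≡ 324 (mod 713)
10^16 ≡ 324^2 = 104976 ≡ 165 (mod 713)
10^32 ≡ 165^2 = 27225 ≡ 131 (mod 713)
10^64 ≡ 131^2 = 17161 ≡ 49 (mod 713)
89 = 64 + 16 + 8 + 1 in binary powers of 2.
So 10^89 ≡ 49 · 165 · 324 · 10 ≡ 493 (mod 713).
Squaring chain: 493 → 629 → 639; never reaches −1, so base 10 is a Miller–Rabin witness that 713 is composite.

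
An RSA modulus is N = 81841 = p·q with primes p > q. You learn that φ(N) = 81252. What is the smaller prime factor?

φ(n) = (p−1)(q−1) = n − (p+q) + 1, so p + q = 81841 − 81252 + 1 = 590.
p and q are the roots of t² − 590t + 81841 = 0.
Discriminant: 590² − 4·81841 = 348100 − 327364 = 20736; √20736 = 144.
q = (590 − 144)/2 = 223, p = (590 + 144)/2 = 367.
Check: 223 · 367 = 81841.

223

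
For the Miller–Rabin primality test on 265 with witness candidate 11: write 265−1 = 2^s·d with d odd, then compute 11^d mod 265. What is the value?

131

265 − 1 = 264 = 2^3 · 33, so d = 33.
11^1 ≡ 11 (mod 265)
11^2 ≡ 11^2 = 121 ≡ 121 (mod 265)
11^4 ≡ 121^2 = 14641 ≡ 66 (mod 265)
11^8 ≡ 66^2 = 4356 ≡ 116 (mod 265)
11^16 ≡ 116^2 = 13456 ≡ 206 (mod 265)
11^32 ≡ 206^2 = 42436 ≡ 36 (mod 265)
33 = 32 + 1 in binary powers of 2.
So 11^33 ≡ 36 · 11 ≡ 131 (mod 265).
Squaring chain: 131 → 201 → 121; never reaches −1, so base 11 is a Miller–Rabin witness that 265 is composite.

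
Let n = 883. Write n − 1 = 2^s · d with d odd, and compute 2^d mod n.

883 − 1 = 882 = 2^1 · 441, so d = 441.
2^1 ≡ 2 (mod 883)
2^2 ≡ 2^2 = 4 ≡ 4 (mod 883)
2^4 ≡ 4^2 = 16 ≡ 16 (mod 883)
2^8 ≡ 16^2 = 256 ≡ 256 (mod 883)
2^16 ≡ 256^2 = 65536 ≡ 194 (mod 883)
2^32 ≡ 194^2 = 37636 ≡ 550 (mod 883)
2^64 ≡ 550^2 = 302500 ≡ 514 (mod 883)
2^128 ≡ 514^2 = 264196 ≡ 179 (mod 883)
2^256 ≡ 179^2 = 32041 ≡ 253 (mod 883)
441 = 256 + 128 + 32 + 16 + 8 + 1 in binary powers of 2.
So 2^441 ≡ 253 · 179 · 550 · 194 · 256 · 2 ≡ 882 (mod 883).
Since 2^d ≡ 882 (mod 883), base 2 does not prove 883 composite.

882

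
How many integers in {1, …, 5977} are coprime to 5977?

5796

Factor: 5977 = 43 · 139.
φ(5977) = (43−1) · (139−1) = 42 · 138 = 5796.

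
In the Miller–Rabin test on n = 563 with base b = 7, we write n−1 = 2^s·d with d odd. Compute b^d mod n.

563 − 1 = 562 = 2^1 · 281, so d = 281.
7^1 ≡ 7 (mod 563)
7^2 ≡ 7^2 = 49 ≡ 49 (mod 563)
7^4 ≡ 49^2 = 2401 ≡ 149 (mod 563)
7^8 ≡ 149^2 = 22201 ≡ 244 (mod 563)
7^16 ≡ 244^2 = 59536 ≡ 421 (mod 563)
7^32 ≡ 421^2 = 177241 ≡ 459 (mod 563)
7^64 ≡ 459^2 = 210681 ≡ 119 (mod 563)
7^128 ≡ 119^2 = 14161 ≡ 86 (mod 563)
7^256 ≡ 86^2 = 7396 ≡ 77 (mod 563)
281 = 256 + 16 + 8 + 1 in binary powers of 2.
So 7^281 ≡ 77 · 421 · 244 · 7 ≡ 1 (mod 563).
Since 7^d ≡ 1 (mod 563), base 7 does not prove 563 composite.

1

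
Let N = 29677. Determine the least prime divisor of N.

29677 is odd.
Digit sum 31, not divisible by 3.
Ends in 7: not divisible by 5.
7: 29677 = 7·4239 + 4
11: 29677 = 11·2697 + 10
13: 29677 = 13·2282 + 11
17: 29677 = 17·1745 + 12
19: 29677 = 19·1561 + 18
23: 29677 = 23·1290 + 7
29: 29677 = 29·1023 + 10
31: 29677 = 31·957 + 10
37: 29677 = 37·802 + 3
41: 29677 = 41·723 + 34
43: 29677 = 43·690 + 7
47: 29677 = 47·631 + 20
53: 29677 = 53·559 + 50
59: 29677 = 59·503

59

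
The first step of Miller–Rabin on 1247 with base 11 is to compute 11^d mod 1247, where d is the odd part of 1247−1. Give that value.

1247 − 1 = 1246 = 2^1 · 623, so d = 623.
11^1 ≡ 11 (mod 1247)
11^2 ≡ 11^2 = 121 ≡ 121 (mod 1247)
11^4 ≡ 121^2 = 14641 ≡ 924 (mod 1247)
11^8 ≡ 924^2 = 853776 ≡ 828 (mod 1247)
11^16 ≡ 828^2 = 685584 ≡ 981 (mod 1247)
11^32 ≡ 981^2 = 962361 ≡ 924 (mod 1247)
11^64 ≡ 924^2 = 853776 ≡ 828 (mod 1247)
11^128 ≡ 828^2 = 685584 ≡ 981 (mod 1247)
11^256 ≡ 981^2 = 962361 ≡ 924 (mod 1247)
11^512 ≡ 924^2 = 853776 ≡ 828 (mod 1247)
623 = 512 + 64 + 32 + 8 + 4 + 2 + 1 in binary powers of 2.
So 11^623 ≡ 828 · 828 · 924 · 828 · 924 · 121 · 11 ≡ 302 (mod 1247).
Squaring chain: 302; never reaches −1, so base 11 is a Miller–Rabin witness that 1247 is composite.

302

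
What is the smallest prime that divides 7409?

7409 is odd.
Digit sum 20, not divisible by 3.
Ends in 9: not divisible by 5.
7: 7409 = 7·1058 + 3
11: 7409 = 11·673 + 6
13: 7409 = 13·569 + 12
17: 7409 = 17·435 + 14
19: 7409 = 19·389 + 18
23: 7409 = 23·322 + 3
29: 7409 = 29·255 + 14
31: 7409 = 31·239

31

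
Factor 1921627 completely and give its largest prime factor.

1921627 = 23 · 83549
83549 = 29 · 2881
2881 = 43 · 67
67 is prime.
So 1921627 = 23 · 29 · 43 · 67; the largest prime factor is 67.

67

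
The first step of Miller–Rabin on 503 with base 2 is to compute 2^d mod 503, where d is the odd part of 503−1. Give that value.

503 − 1 = 502 = 2^1 · 251, so d = 251.
2^1 ≡ 2 (mod 503)
2^2 ≡ 2^2 = 4 ≡ 4 (mod 503)
2^4 ≡ 4^2 = 16 ≡ 16 (mod 503)
2^8 ≡ 16^2 = 256 ≡ 256 (mod 503)
2^16 ≡ 256^2 = 65536 ≡ 146 (mod 503)
2^32 ≡ 146^2 = 21316 ≡ 190 (mod 503)
2^64 ≡ 190^2 = 36100 ≡ 387 (mod 503)
2^128 ≡ 387^2 = 149769 ≡ 378 (mod 503)
251 = 128 + 64 + 32 + 16 + 8 + 2 + 1 in binary powers of 2.
So 2^251 ≡ 378 · 387 · 190 · 146 · 256 · 4 · 2 ≡ 1 (mod 503).
Since 2^d ≡ 1 (mod 503), base 2 does not prove 503 composite.

1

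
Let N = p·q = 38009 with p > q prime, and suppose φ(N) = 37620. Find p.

φ(n) = (p−1)(q−1) = n − (p+q) + 1, so p + q = 38009 − 37620 + 1 = 390.
p and q are the roots of t² − 390t + 38009 = 0.
Discriminant: 390² − 4·38009 = 152100 − 152036 = 64; √64 = 8.
q = (390 − 8)/2 = 191, p = (390 + 8)/2 = 199.
Check: 191 · 199 = 38009.

199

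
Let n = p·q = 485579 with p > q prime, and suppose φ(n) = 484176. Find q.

φ(n) = (p−1)(q−1) = n − (p+q) + 1, so p + q = 485579 − 484176 + 1 = 1404.
p and q are the roots of t² − 1404t + 485579 = 0.
Discriminant: 1404² − 4·485579 = 1971216 − 1942316 = 28900; √28900 = 170.
q = (1404 − 170)/2 = 617, p = (1404 + 170)/2 = 787.
Check: 617 · 787 = 485579.

617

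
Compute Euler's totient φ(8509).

Factor: 8509 = 67 · 127.
φ(8509) = (67−1) · (127−1) = 66 · 126 = 8316.

8316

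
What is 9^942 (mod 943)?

9^1 ≡ 9 (mod 943)
9^2 ≡ 9^2 = 81 ≡ 81 (mod 943)
9^4 ≡ 81^2 = 6561 ≡ 903 (mod 943)
9^8 ≡ 903^2 = 815409 ≡ 657 (mod 943)
9^16 ≡ 657^2 = 431649 ≡ 698 (mod 943)
9^32 ≡ 698^2 = 487204 ≡ 616 (mod 943)
9^64 ≡ 616^2 = 379456 ≡ 370 (mod 943)
9^128 ≡ 370^2 = 136900 ≡ 165 (mod 943)
9^256 ≡ 165^2 = 27225 ≡ 821 (mod 943)
9^512 ≡ 821^2 = 674041 ≡ 739 (mod 943)
942 = 512 + 256 + 128 + 32 + 8 + 4 + 2 in binary powers of 2.
So 9^942 ≡ 739 · 821 · 165 · 616 · 657 · 903 · 81 ≡ 901 (mod 943).
Since 901 ≠ 1, base 9 is a Fermat witness: 943 is composite.

901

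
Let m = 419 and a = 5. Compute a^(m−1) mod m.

5^1 ≡ 5 (mod 419)
5^2 ≡ 5^2 = 25 ≡ 25 (mod 419)
5^4 ≡ 25^2 = 625 ≡ 206 (mod 419)
5^8 ≡ 206^2 = 42436 ≡ 117 (mod 419)
5^16 ≡ 117^2 = 13689 ≡ 281 (mod 419)
5^32 ≡ 281^2 = 78961 ≡ 189 (mod 419)
5^64 ≡ 189^2 = 35721 ≡ 106 (mod 419)
5^128 ≡ 106^2 = 11236 ≡ 342 (mod 419)
5^256 ≡ 342^2 = 116964 ≡ 63 (mod 419)
418 = 256 + 128 + 32 + 2 in binary powers of 2.
So 5^418 ≡ 63 · 342 · 189 · 25 ≡ 1 (mod 419).
Since the result is 1, base 5 gives no evidence that 419 is composite.

1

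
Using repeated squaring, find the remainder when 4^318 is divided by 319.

4^1 ≡ 4 (mod 319)
4^2 ≡ 4^2 = 16 ≡ 16 (mod 319)
4^4 ≡ 16^2 = 256 ≡ 256 (mod 319)
4^8 ≡ 256^2 = 65536 ≡ 141 (mod 319)
4^16 ≡ 141^2 = 19881 ≡ 103 (mod 319)
4^32 ≡ 103^2 = 10609 ≡ 82 (mod 319)
4^64 ≡ 82^2 = 6724 ≡ 25 (mod 319)
4^128 ≡ 25^2 = 625 ≡ 306 (mod 319)
4^256 ≡ 306^2 = 93636 ≡ 169 (mod 319)
318 = 256 + 32 + 16 + 8 + 4 + 2 in binary powers of 2.
So 4^318 ≡ 169 · 82 · 103 · 141 · 256 · 16 ≡ 284 (mod 319).
Since 284 ≠ 1, base 4 is a Fermat witness: 319 is composite.

284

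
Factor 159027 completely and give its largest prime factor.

79

159027 = 3 · 53009
53009 = 11 · 4819
4819 = 61 · 79
79 is prime.
So 159027 = 3 · 11 · 61 · 79; the largest prime factor is 79.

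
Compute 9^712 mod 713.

9^1 ≡ 9 (mod 713)
9^2 ≡ 9^2 = 81 ≡ 81 (mod 713)
9^4 ≡ 81^2 = 6561 ≡ 144 (mod 713)
9^8 ≡ 144^2 = 20736 ≡ 59 (mod 713)
9^16 ≡ 59^2 = 3481 ≡ 629 (mod 713)
9^32 ≡ 629^2 = 395641 ≡ 639 (mod 713)
9^64 ≡ 639^2 = 408321 ≡ 485 (mod 713)
9^128 ≡ 485^2 = 235225 ≡ 648 (mod 713)
9^256 ≡ 648^2 = 419904 ≡ 660 (mod 713)
9^512 ≡ 660^2 = 435600 ≡ 670 (mod 713)
712 = 512 + 128 + 64 + 8 in binary powers of 2.
So 9^712 ≡ 670 · 648 · 485 · 59 ≡ 289 (mod 713).
Since 289 ≠ 1, base 9 is a Fermat witness: 713 is composite.

289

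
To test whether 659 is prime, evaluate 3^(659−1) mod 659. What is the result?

1

3^1 ≡ 3 (mod 659)
3^2 ≡ 3^2 = 9 ≡ 9 (mod 659)
3^4 ≡ 9^2 = 81 ≡ 81 (mod 659)
3^8 ≡ 81^2 = 6561 ≡ 630 (mod 659)
3^16 ≡ 630^2 = 396900 ≡ 182 (mod 659)
3^32 ≡ 182^2 = 33124 ≡ 174 (mod 659)
3^64 ≡ 174^2 = 30276 ≡ 621 (mod 659)
3^128 ≡ 621^2 = 385641 ≡ 126 (mod 659)
3^256 ≡ 126^2 = 15876 ≡ 60 (mod 659)
3^512 ≡ 60^2 = 3600 ≡ 305 (mod 659)
658 = 512 + 128 + 16 + 2 in binary powers of 2.
So 3^658 ≡ 305 · 126 · 182 · 9 ≡ 1 (mod 659).
Since the result is 1, base 3 gives no evidence that 659 is composite.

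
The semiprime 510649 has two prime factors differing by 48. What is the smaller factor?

Since p = q + 48, we have 510649 = q(q + 48), so q² + 48q − 510649 = 0.
Discriminant: 48² + 4·510649 = 2304 + 2042596 = 2044900; √2044900 = 1430.
q = (−48 + 1430)/2 = 691, and p = q + 48 = 739.
Check: 691 · 739 = 510649.

691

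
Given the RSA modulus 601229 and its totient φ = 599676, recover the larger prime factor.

827

φ(n) = (p−1)(q−1) = n − (p+q) + 1, so p + q = 601229 − 599676 + 1 = 1554.
p and q are the roots of t² − 1554t + 601229 = 0.
Discriminant: 1554² − 4·601229 = 2414916 − 2404916 = 10000; √10000 = 100.
q = (1554 − 100)/2 = 727, p = (1554 + 100)/2 = 827.
Check: 727 · 827 = 601229.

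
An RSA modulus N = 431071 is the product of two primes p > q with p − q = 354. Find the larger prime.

857

Since p = q + 354, we have 431071 = q(q + 354), so q² + 354q − 431071 = 0.
Discriminant: 354² + 4·431071 = 125316 + 1724284 = 1849600; √1849600 = 1360.
q = (−354 + 1360)/2 = 503, and p = q + 354 = 857.
Check: 503 · 857 = 431071.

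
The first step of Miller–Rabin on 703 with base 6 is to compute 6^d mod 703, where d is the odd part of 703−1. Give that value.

438

703 − 1 = 702 = 2^1 · 351, so d = 351.
6^1 ≡ 6 (mod 703)
6^2 ≡ 6^2 = 36 ≡ 36 (mod 703)
6^4 ≡ 36^2 = 1296 ≡ 593 (mod 703)
6^8 ≡ 593^2 = 351649 ≡ 149 (mod 703)
6^16 ≡ 149^2 = 22201 ≡ 408 (mod 703)
6^32 ≡ 408^2 = 166464 ≡ 556 (mod 703)
6^64 ≡ 556^2 = 309136 ≡ 519 (mod 703)
6^128 ≡ 519^2 = 269361 ≡ 112 (mod 703)
6^256 ≡ 112^2 = 12544 ≡ 593 (mod 703)
351 = 256 + 64 + 16 + 8 + 4 + 2 + 1 in binary powers of 2.
So 6^351 ≡ 593 · 519 · 408 · 149 · 593 · 36 · 6 ≡ 438 (mod 703).
Squaring chain: 438; never reaches −1, so base 6 is a Miller–Rabin witness that 703 is composite.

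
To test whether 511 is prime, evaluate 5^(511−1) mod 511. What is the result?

5^1 ≡ 5 (mod 511)
5^2 ≡ 5^2 = 25 ≡ 25 (mod 511)
5^4 ≡ 25^2 = 625 ≡ 114 (mod 511)
5^8 ≡ 114^2 = 12996 ≡ 221 (mod 511)
5^16 ≡ 221^2 = 48841 ≡ 296 (mod 511)
5^32 ≡ 296^2 = 87616 ≡ 235 (mod 511)
5^64 ≡ 235^2 = 55225 ≡ 37 (mod 511)
5^128 ≡ 37^2 = 1369 ≡ 347 (mod 511)
5^256 ≡ 347^2 = 120409 ≡ 324 (mod 511)
510 = 256 + 128 + 64 + 32 + 16 + 8 + 4 + 2 in binary powers of 2.
So 5^510 ≡ 324 · 347 · 37 · 235 · 296 · 221 · 114 · 25 ≡ 295 (mod 511).
Since 295 ≠ 1, base 5 is a Fermat witness: 511 is composite.

295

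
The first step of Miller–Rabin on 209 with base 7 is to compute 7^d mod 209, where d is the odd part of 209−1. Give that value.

178

209 − 1 = 208 = 2^4 · 13, so d = 13.
7^1 ≡ 7 (mod 209)
7^2 ≡ 7^2 = 49 ≡ 49 (mod 209)
7^4 ≡ 49^2 = 2401 ≡ 102 (mod 209)
7^8 ≡ 102^2 = 10404 ≡ 163 (mod 209)
13 = 8 + 4 + 1 in binary powers of 2.
So 7^13 ≡ 163 · 102 · 7 ≡ 178 (mod 209).
Squaring chain: 178 → 125 → 159 → 201; never reaches −1, so base 7 is a Miller–Rabin witness that 209 is composite.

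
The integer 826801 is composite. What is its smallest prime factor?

826801 is odd.
Digit sum 25, not divisible by 3.
Ends in 1: not divisible by 5.
7: 826801 = 7·118114 + 3
11: 826801 = 11·75163 + 8
13: 826801 = 13·63600 + 1
17: 826801 = 17·48635 + 6
19: 826801 = 19·43515 + 16
23: 826801 = 23·35947 + 20
29: 826801 = 29·28510 + 11
31: 826801 = 31·26671

31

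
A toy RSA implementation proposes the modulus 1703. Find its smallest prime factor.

1703 is odd.
Digit sum 11, not divisible by 3.
Ends in 3: not divisible by 5.
7: 1703 = 7·243 + 2
11: 1703 = 11·154 + 9
13: 1703 = 13·131

13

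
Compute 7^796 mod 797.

1

7^1 ≡ 7 (mod 797)
7^2 ≡ 7^2 = 49 ≡ 49 (mod 797)
7^4 ≡ 49^2 = 2401 ≡ 10 (mod 797)
7^8 ≡ 10^2 = 100 ≡ 100 (mod 797)
7^16 ≡ 100^2 = 10000 ≡ 436 (mod 797)
7^32 ≡ 436^2 = 190096 ≡ 410 (mod 797)
7^64 ≡ 410^2 = 168100 ≡ 730 (mod 797)
7^128 ≡ 730^2 = 532900 ≡ 504 (mod 797)
7^256 ≡ 504^2 = 254016 ≡ 570 (mod 797)
7^512 ≡ 570^2 = 324900 ≡ 521 (mod 797)
796 = 512 + 256 + 16 + 8 + 4 in binary powers of 2.
So 7^796 ≡ 521 · 570 · 436 · 100 · 10 ≡ 1 (mod 797).
Since the result is 1, base 7 gives no evidence that 797 is composite.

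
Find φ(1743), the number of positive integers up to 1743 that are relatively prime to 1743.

984

Factor: 1743 = 3 · 7 · 83.
φ(1743) = (3−1) · (7−1) · (83−1) = 2 · 6 · 82 = 984.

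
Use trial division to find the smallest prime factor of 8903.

8903 is odd.
Digit sum 20, not divisible by 3.
Ends in 3: not divisible by 5.
7: 8903 = 7·1271 + 6
11: 8903 = 11·809 + 4
13: 8903 = 13·684 + 11
17: 8903 = 17·523 + 12
19: 8903 = 19·468 + 11
23: 8903 = 23·387 + 2
29: 8903 = 29·307

29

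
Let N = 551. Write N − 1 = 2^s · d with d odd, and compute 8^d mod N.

449

551 − 1 = 550 = 2^1 · 275, so d = 275.
8^1 ≡ 8 (mod 551)
8^2 ≡ 8^2 = 64 ≡ 64 (mod 551)
8^4 ≡ 64^2 = 4096 ≡ 239 (mod 551)
8^8 ≡ 239^2 = 57121 ≡ 368 (mod 551)
8^16 ≡ 368^2 = 135424 ≡ 429 (mod 551)
8^32 ≡ 429^2 = 184041 ≡ 7 (mod 551)
8^64 ≡ 7^2 = 49 ≡ 49 (mod 551)
8^128 ≡ 49^2 = 2401 ≡ 197 (mod 551)
8^256 ≡ 197^2 = 38809 ≡ 239 (mod 551)
275 = 256 + 16 + 2 + 1 in binary powers of 2.
So 8^275 ≡ 239 · 429 · 64 · 8 ≡ 449 (mod 551).
Squaring chain: 449; never reaches −1, so base 8 is a Miller–Rabin witness that 551 is composite.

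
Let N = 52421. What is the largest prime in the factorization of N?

52421 = 19 · 2759
2759 = 31 · 89
89 is prime.
So 52421 = 19 · 31 · 89; the largest prime factor is 89.

89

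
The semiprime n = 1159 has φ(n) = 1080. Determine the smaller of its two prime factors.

φ(n) = (p−1)(q−1) = n − (p+q) + 1, so p + q = 1159 − 1080 + 1 = 80.
p and q are the roots of t² − 80t + 1159 = 0.
Discriminant: 80² − 4·1159 = 6400 − 4636 = 1764; √1764 = 42.
q = (80 − 42)/2 = 19, p = (80 + 42)/2 = 61.
Check: 19 · 61 = 1159.

19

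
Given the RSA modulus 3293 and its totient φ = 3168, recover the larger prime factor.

φ(n) = (p−1)(q−1) = n − (p+q) + 1, so p + q = 3293 − 3168 + 1 = 126.
p and q are the roots of t² − 126t + 3293 = 0.
Discriminant: 126² − 4·3293 = 15876 − 13172 = 2704; √2704 = 52.
q = (126 − 52)/2 = 37, p = (126 + 52)/2 = 89.
Check: 37 · 89 = 3293.

89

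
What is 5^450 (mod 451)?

5^1 ≡ 5 (mod 451)
5^2 ≡ 5^2 = 25 ≡ 25 (mod 451)
5^4 ≡ 25^2 = 625 ≡ 174 (mod 451)
5^8 ≡ 174^2 = 30276 ≡ 59 (mod 451)
5^16 ≡ 59^2 = 3481 ≡ 324 (mod 451)
5^32 ≡ 324^2 = 104976 ≡ 344 (mod 451)
5^64 ≡ 344^2 = 118336 ≡ 174 (mod 451)
5^128 ≡ 174^2 = 30276 ≡ 59 (mod 451)
5^256 ≡ 59^2 = 3481 ≡ 324 (mod 451)
450 = 256 + 128 + 64 + 2 in binary powers of 2.
So 5^450 ≡ 324 · 59 · 174 · 25 ≡ 122 (mod 451).
Since 122 ≠ 1, base 5 is a Fermat witness: 451 is composite.

122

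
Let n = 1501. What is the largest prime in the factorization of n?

79

1501 = 19 · 79
79 is prime.
So 1501 = 19 · 79; the largest prime factor is 79.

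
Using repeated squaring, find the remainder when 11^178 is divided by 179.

11^1 ≡ 11 (mod 179)
11^2 ≡ 11^2 = 121 ≡ 121 (mod 179)
11^4 ≡ 121^2 = 14641 ≡ 142 (mod 179)
11^8 ≡ 142^2 = 20164 ≡ 116 (mod 179)
11^16 ≡ 116^2 = 13456 ≡ 31 (mod 179)
11^32 ≡ 31^2 = 961 ≡ 66 (mod 179)
11^64 ≡ 66^2 = 4356 ≡ 60 (mod 179)
11^128 ≡ 60^2 = 3600 ≡ 20 (mod 179)
178 = 128 + 32 + 16 + 2 in binary powers of 2.
So 11^178 ≡ 20 · 66 · 31 · 121 ≡ 1 (mod 179).
Since the result is 1, base 11 gives no evidence that 179 is composite.

1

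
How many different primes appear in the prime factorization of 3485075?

5

3485075 = 5^2 · 139403
139403 = 11 · 12673
12673 = 19 · 667
667 = 23 · 29
3485075 = 5^2 · 11 · 19 · 23 · 29, which has 5 distinct prime factors.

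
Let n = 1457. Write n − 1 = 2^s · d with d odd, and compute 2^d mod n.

1457 − 1 = 1456 = 2^4 · 91, so d = 91.
2^1 ≡ 2 (mod 1457)
2^2 ≡ 2^2 = 4 ≡ 4 (mod 1457)
2^4 ≡ 4^2 = 16 ≡ 16 (mod 1457)
2^8 ≡ 16^2 = 256 ≡ 256 (mod 1457)
2^16 ≡ 256^2 = 65536 ≡ 1428 (mod 1457)
2^32 ≡ 1428^2 = 2039184 ≡ 841 (mod 1457)
2^64 ≡ 841^2 = 707281 ≡ 636 (mod 1457)
91 = 64 + 16 + 8 + 2 + 1 in binary powers of 2.
So 2^91 ≡ 636 · 1428 · 256 · 4 · 2 ≡ 870 (mod 1457).
Squaring chain: 870 → 717 → 1225 → 1372; never reaches −1, so base 2 is a Miller–Rabin witness that 1457 is composite.

870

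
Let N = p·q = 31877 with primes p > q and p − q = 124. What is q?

Since p = q + 124, we have 31877 = q(q + 124), so q² + 124q − 31877 = 0.
Discriminant: 124² + 4·31877 = 15376 + 127508 = 142884; √142884 = 378.
q = (−124 + 378)/2 = 127, and p = q + 124 = 251.
Check: 127 · 251 = 31877.

127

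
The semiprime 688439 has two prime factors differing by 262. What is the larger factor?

Since p = q + 262, we have 688439 = q(q + 262), so q² + 262q − 688439 = 0.
Discriminant: 262² + 4·688439 = 68644 + 2753756 = 2822400; √2822400 = 1680.
q = (−262 + 1680)/2 = 709, and p = q + 262 = 971.
Check: 709 · 971 = 688439.

971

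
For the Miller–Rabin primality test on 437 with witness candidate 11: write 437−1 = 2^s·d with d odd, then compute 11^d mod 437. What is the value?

182

437 − 1 = 436 = 2^2 · 109, so d = 109.
11^1 ≡ 11 (mod 437)
11^2 ≡ 11^2 = 121 ≡ 121 (mod 437)
11^4 ≡ 121^2 = 14641 ≡ 220 (mod 437)
11^8 ≡ 220^2 = 48400 ≡ 330 (mod 437)
11^16 ≡ 330^2 = 108900 ≡ 87 (mod 437)
11^32 ≡ 87^2 = 7569 ≡ 140 (mod 437)
11^64 ≡ 140^2 = 19600 ≡ 372 (mod 437)
109 = 64 + 32 + 8 + 4 + 1 in binary powers of 2.
So 11^109 ≡ 372 · 140 · 330 · 220 · 11 ≡ 182 (mod 437).
Squaring chain: 182 → 349; never reaches −1, so base 11 is a Miller–Rabin witness that 437 is composite.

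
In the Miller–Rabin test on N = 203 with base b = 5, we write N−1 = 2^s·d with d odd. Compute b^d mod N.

203 − 1 = 202 = 2^1 · 101, so d = 101.
5^1 ≡ 5 (mod 203)
5^2 ≡ 5^2 = 25 ≡ 25 (mod 203)
5^4 ≡ 25^2 = 625 ≡ 16 (mod 203)
5^8 ≡ 16^2 = 256 ≡ 53 (mod 203)
5^16 ≡ 53^2 = 2809 ≡ 170 (mod 203)
5^32 ≡ 170^2 = 28900 ≡ 74 (mod 203)
5^64 ≡ 74^2 = 5476 ≡ 198 (mod 203)
101 = 64 + 32 + 4 + 1 in binary powers of 2.
So 5^101 ≡ 198 · 74 · 16 · 5 ≡ 38 (mod 203).
Squaring chain: 38; never reaches −1, so base 5 is a Miller–Rabin witness that 203 is composite.

38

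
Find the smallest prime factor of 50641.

89

50641 is odd.
Digit sum 16, not divisible by 3.
Ends in 1: not divisible by 5.
7: 50641 = 7·7234 + 3
11: 50641 = 11·4603 + 8
13: 50641 = 13·3895 + 6
17: 50641 = 17·2978 + 15
19: 50641 = 19·2665 + 6
23: 50641 = 23·2201 + 18
29: 50641 = 29·1746 + 7
31: 50641 = 31·1633 + 18
37: 50641 = 37·1368 + 25
41: 50641 = 41·1235 + 6
43: 50641 = 43·1177 + 30
47: 50641 = 47·1077 + 22
53: 50641 = 53·955 + 26
59: 50641 = 59·858 + 19
61: 50641 = 61·830 + 11
67: 50641 = 67·755 + 56
71: 50641 = 71·713 + 18
73: 50641 = 73·693 + 52
79: 50641 = 79·641 + 2
83: 50641 = 83·610 + 11
89: 50641 = 89·569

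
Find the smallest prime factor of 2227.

2227 is odd.
Digit sum 13, not divisible by 3.
Ends in 7: not divisible by 5.
7: 2227 = 7·318 + 1
11: 2227 = 11·202 + 5
13: 2227 = 13·171 + 4
17: 2227 = 17·131

17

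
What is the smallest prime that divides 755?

5

755 is odd.
Digit sum 17, not divisible by 3.
Ends in 5: divisible by 5.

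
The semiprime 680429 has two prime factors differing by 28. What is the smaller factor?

Since p = q + 28, we have 680429 = q(q + 28), so q² + 28q − 680429 = 0.
Discriminant: 28² + 4·680429 = 784 + 2721716 = 2722500; √2722500 = 1650.
q = (−28 + 1650)/2 = 811, and p = q + 28 = 839.
Check: 811 · 839 = 680429.

811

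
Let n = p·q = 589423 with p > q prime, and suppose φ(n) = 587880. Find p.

853

φ(n) = (p−1)(q−1) = n − (p+q) + 1, so p + q = 589423 − 587880 + 1 = 1544.
p and q are the roots of t² − 1544t + 589423 = 0.
Discriminant: 1544² − 4·589423 = 2383936 − 2357692 = 26244; √26244 = 162.
q = (1544 − 162)/2 = 691, p = (1544 + 162)/2 = 853.
Check: 691 · 853 = 589423.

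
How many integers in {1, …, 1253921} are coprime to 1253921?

Factor: 1253921 = 73 · 89 · 193.
φ(1253921) = (73−1) · (89−1) · (193−1) = 72 · 88 · 192 = 1216512.

1216512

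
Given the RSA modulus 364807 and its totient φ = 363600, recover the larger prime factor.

607

φ(n) = (p−1)(q−1) = n − (p+q) + 1, so p + q = 364807 − 363600 + 1 = 1208.
p and q are the roots of t² − 1208t + 364807 = 0.
Discriminant: 1208² − 4·364807 = 1459264 − 1459228 = 36; √36 = 6.
q = (1208 − 6)/2 = 601, p = (1208 + 6)/2 = 607.
Check: 601 · 607 = 364807.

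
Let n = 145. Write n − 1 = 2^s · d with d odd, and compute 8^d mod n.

145 − 1 = 144 = 2^4 · 9, so d = 9.
8^1 ≡ 8 (mod 145)
8^2 ≡ 8^2 = 64 ≡ 64 (mod 145)
8^4 ≡ 64^2 = 4096 ≡ 36 (mod 145)
8^8 ≡ 36^2 = 1296 ≡ 136 (mod 145)
9 = 8 + 1 in binary powers of 2.
So 8^9 ≡ 136 · 8 ≡ 73 (mod 145).
Squaring chain: 73 → 109 → 136 → 81; never reaches −1, so base 8 is a Miller–Rabin witness that 145 is composite.

73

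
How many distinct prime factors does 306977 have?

3

306977 = 11^2 · 2537
2537 = 43 · 59
306977 = 11^2 · 43 · 59, which has 3 distinct prime factors.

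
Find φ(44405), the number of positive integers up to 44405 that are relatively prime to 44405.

Factor: 44405 = 5 · 83 · 107.
φ(44405) = (5−1) · (83−1) · (107−1) = 4 · 82 · 106 = 34768.

34768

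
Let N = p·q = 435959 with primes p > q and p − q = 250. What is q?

547

Since p = q + 250, we have 435959 = q(q + 250), so q² + 250q − 435959 = 0.
Discriminant: 250² + 4·435959 = 62500 + 1743836 = 1806336; √1806336 = 1344.
q = (−250 + 1344)/2 = 547, and p = q + 250 = 797.
Check: 547 · 797 = 435959.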